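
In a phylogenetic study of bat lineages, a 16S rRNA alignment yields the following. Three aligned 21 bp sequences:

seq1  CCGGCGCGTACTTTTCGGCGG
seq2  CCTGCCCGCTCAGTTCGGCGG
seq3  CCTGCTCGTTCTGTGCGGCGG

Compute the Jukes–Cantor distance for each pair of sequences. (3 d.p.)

d(seq1,seq2) = 0.360, d(seq1,seq3) = 0.286, d(seq2,seq3) = 0.220

seq1–seq2: 6/21 sites differ → p ≈ 0.285714, d = −0.75 ln(1 − 0.380952) = 0.359679 ≈ 0.360.
seq1–seq3: 5/21 sites differ → p ≈ 0.238095, d = −0.75 ln(1 − 0.31746) = 0.286451 ≈ 0.286.
seq2–seq3: 4/21 sites differ → p ≈ 0.190476, d = −0.75 ln(1 − 0.253968) = 0.219740 ≈ 0.220.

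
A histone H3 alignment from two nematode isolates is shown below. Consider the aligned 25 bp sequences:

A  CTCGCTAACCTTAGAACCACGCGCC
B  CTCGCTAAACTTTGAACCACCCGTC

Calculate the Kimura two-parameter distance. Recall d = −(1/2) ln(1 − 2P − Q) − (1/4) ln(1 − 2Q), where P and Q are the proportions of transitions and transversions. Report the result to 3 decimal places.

0.180

Of 25 sites, 1 differences are transitions and 3 are transversions, so P = 1/25 = 0.04 and Q = 3/25 = 0.12.
Under the Kimura two-parameter model, d = −½ ln(1 − 2P − Q) − ¼ ln(1 − 2Q).
1 − 2P − Q = 0.8, giving −½ ln(0.8) = 0.111572.
1 − 2Q = 0.76, giving −¼ ln(0.76) = 0.068609.
d = 0.111572 + 0.068609 = 0.180181.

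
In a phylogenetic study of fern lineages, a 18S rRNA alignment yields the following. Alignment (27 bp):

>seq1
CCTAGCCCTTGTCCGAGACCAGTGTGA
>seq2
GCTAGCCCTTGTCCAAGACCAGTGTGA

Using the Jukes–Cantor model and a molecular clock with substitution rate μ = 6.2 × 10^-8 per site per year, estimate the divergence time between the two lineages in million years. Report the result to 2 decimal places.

The sequences differ at 2 of 27 sites (1, 15), so p = 2/27 ≈ 0.074074.
d = −(3/4) ln(1 − 4p/3) = −0.75 ln(1 − 0.098765) = −0.75 ln(0.901235)
  = −0.75 × (-0.103989) = 0.077992 substitutions/site.
Under a molecular clock d = 2μt, so t = d/(2μ) = 0.077992 / (2 × 6.2 × 10^-8) = 0.63 million years.

0.63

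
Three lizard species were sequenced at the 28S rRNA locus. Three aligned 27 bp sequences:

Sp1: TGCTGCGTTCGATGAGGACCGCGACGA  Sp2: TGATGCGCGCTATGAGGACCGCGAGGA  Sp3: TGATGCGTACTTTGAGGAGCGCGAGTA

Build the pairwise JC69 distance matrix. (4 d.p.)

Sp1–Sp2: 5/27 sites differ → p ≈ 0.185185, d = −0.75 ln(1 − 0.246913) = 0.212681 ≈ 0.2127.
Sp1–Sp3: 7/27 sites differ → p ≈ 0.259259, d = −0.75 ln(1 − 0.345679) = 0.318118 ≈ 0.3181.
Sp2–Sp3: 5/27 sites differ → p ≈ 0.185185, d = −0.75 ln(1 − 0.246913) = 0.212681 ≈ 0.2127.

d(Sp1,Sp2) = 0.2127, d(Sp1,Sp3) = 0.3181, d(Sp2,Sp3) = 0.2127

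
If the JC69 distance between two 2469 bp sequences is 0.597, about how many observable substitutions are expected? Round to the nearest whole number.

Invert JC69: p = (3/4)(1 − e^(−4d/3)) = 0.75 × (1 − e^(-0.796)) = 0.75 × (1 − 0.451130) = 0.411653.
Expected differing sites = pL ≈ 0.411653 × 2469 = 1016.371257 ≈ 1016.

1016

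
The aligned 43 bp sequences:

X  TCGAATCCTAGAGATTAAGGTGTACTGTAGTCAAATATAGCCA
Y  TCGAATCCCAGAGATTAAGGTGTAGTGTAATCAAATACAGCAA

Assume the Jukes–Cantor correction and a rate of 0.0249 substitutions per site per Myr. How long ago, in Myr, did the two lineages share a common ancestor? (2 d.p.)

2.54

The sequences differ at 5 of 43 sites (9, 25, 30, 38, 42), so p = 5/43 ≈ 0.116279.
d = −(3/4) ln(1 − 4p/3) = −0.75 ln(1 − 0.155039) = −0.75 ln(0.844961)
  = −0.75 × (-0.168465) = 0.126349 substitutions/site.
Under a molecular clock d = 2μt, so t = d/(2μ) = 0.126349 / (2 × 0.0249) = 2.54 Myr.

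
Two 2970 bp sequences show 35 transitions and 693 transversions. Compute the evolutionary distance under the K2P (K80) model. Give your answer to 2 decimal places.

0.31

P = 35/2970 ≈ 0.011785 and Q = 693/2970 ≈ 0.233333.
Under the Kimura two-parameter model, d = −½ ln(1 − 2P − Q) − ¼ ln(1 − 2Q).
1 − 2P − Q = 0.743097, giving −½ ln(0.743097) = 0.148464.
1 − 2Q = 0.533334, giving −¼ ln(0.533334) = 0.157152.
d = 0.148464 + 0.157152 = 0.305616.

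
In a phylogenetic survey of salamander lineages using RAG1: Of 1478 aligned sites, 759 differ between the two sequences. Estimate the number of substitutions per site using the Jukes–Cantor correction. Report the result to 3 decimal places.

0.866

p = 759/1478 ≈ 0.513532.
d = −(3/4) ln(1 − 4p/3) = −0.75 ln(1 − 0.684709) = −0.75 ln(0.315291)
  = −0.75 × (-1.154259) = 0.865694 substitutions/site.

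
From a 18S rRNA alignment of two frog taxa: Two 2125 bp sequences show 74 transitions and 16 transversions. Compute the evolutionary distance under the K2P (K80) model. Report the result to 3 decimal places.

0.044

P = 74/2125 ≈ 0.034824 and Q = 16/2125 ≈ 0.007529.
Under the Kimura two-parameter model, d = −½ ln(1 − 2P − Q) − ¼ ln(1 − 2Q).
1 − 2P − Q = 0.922823, giving −½ ln(0.922823) = 0.040159.
1 − 2Q = 0.984942, giving −¼ ln(0.984942) = 0.003793.
d = 0.040159 + 0.003793 = 0.043952.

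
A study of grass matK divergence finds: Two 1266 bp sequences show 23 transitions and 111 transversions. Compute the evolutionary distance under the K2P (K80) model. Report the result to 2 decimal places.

0.11

P = 23/1266 ≈ 0.018167 and Q = 111/1266 ≈ 0.087678.
Under the Kimura two-parameter model, d = −½ ln(1 − 2P − Q) − ¼ ln(1 − 2Q).
1 − 2P − Q = 0.875988, giving −½ ln(0.875988) = 0.066201.
1 − 2Q = 0.824644, giving −¼ ln(0.824644) = 0.048201.
d = 0.066201 + 0.048201 = 0.114402.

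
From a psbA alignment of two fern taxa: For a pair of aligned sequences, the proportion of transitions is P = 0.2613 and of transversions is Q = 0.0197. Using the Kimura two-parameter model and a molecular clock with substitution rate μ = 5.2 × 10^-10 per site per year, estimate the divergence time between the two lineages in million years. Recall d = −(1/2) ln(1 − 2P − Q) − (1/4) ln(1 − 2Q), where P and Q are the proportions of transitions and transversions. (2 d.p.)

385.40

Under the Kimura two-parameter model, d = −½ ln(1 − 2P − Q) − ¼ ln(1 − 2Q).
1 − 2P − Q = 0.4577, giving −½ ln(0.4577) = 0.390771.
1 − 2Q = 0.9606, giving −¼ ln(0.9606) = 0.010049.
d = 0.390771 + 0.010049 = 0.400820.
Under a molecular clock d = 2μt, so t = d/(2μ) = 0.400820 / (2 × 5.2 × 10^-10) = 385.40 million years.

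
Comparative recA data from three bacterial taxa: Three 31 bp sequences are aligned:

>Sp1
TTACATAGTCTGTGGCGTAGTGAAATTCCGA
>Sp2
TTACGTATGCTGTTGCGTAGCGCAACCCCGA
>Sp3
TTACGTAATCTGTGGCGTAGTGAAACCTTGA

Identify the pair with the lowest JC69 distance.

Sp1 and Sp3

Sp1–Sp2: 8/31 differ, p = 0.258, d = 0.316.
Sp1–Sp3: 6/31 differ, p = 0.194, d = 0.224.
Sp2–Sp3: 7/31 differ, p = 0.226, d = 0.269.
The smallest distance is between Sp1 and Sp3.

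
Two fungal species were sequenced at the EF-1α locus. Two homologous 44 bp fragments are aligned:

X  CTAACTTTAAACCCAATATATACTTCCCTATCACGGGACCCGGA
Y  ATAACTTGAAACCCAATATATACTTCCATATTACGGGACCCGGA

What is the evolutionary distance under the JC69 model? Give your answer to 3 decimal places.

The sequences differ at 4 of 44 sites (1, 8, 28, 32), so p = 4/44 ≈ 0.090909.
d = −(3/4) ln(1 − 4p/3) = −0.75 ln(1 − 0.121212) = −0.75 ln(0.878788)
  = −0.75 × (-0.129212) = 0.096909 substitutions/site.

0.097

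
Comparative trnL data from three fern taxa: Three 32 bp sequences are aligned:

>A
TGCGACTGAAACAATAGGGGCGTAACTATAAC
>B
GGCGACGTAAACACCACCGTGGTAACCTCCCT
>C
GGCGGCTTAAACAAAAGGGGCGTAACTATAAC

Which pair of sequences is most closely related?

A–B: 15/32 differ, p = 0.469, d = 0.736.
A–C: 4/32 differ, p = 0.125, d = 0.137.
B–C: 14/32 differ, p = 0.438, d = 0.657.
The smallest distance is between A and C.

A and C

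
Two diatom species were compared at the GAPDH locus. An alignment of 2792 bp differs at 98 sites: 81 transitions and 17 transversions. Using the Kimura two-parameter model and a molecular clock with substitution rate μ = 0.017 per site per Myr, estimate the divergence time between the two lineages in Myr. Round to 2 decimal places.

1.06

P = 81/2792 ≈ 0.029011 and Q = 17/2792 ≈ 0.006089.
Under the Kimura two-parameter model, d = −½ ln(1 − 2P − Q) − ¼ ln(1 − 2Q).
1 − 2P − Q = 0.935889, giving −½ ln(0.935889) = 0.033129.
1 − 2Q = 0.987822, giving −¼ ln(0.987822) = 0.003063.
d = 0.033129 + 0.003063 = 0.036192.
Under a molecular clock d = 2μt, so t = d/(2μ) = 0.036192 / (2 × 0.017) = 1.06 Myr.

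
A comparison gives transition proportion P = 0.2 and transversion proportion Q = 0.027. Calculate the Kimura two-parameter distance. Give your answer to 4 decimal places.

Under the Kimura two-parameter model, d = −½ ln(1 − 2P − Q) − ¼ ln(1 − 2Q).
1 − 2P − Q = 0.573, giving −½ ln(0.573) = 0.278435.
1 − 2Q = 0.946, giving −¼ ln(0.946) = 0.013878.
d = 0.278435 + 0.013878 = 0.292313.

0.2923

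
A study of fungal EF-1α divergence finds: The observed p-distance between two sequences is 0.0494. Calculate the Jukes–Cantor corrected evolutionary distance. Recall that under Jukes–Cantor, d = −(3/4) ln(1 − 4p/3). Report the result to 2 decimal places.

0.05

d = −(3/4) ln(1 − 4p/3) = −0.75 ln(1 − 0.065867) = −0.75 ln(0.934133)
  = −0.75 × (-0.068136) = 0.051102 substitutions/site.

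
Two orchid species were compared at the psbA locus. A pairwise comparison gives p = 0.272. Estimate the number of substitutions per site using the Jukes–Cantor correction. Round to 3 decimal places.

0.338

d = −(3/4) ln(1 − 4p/3) = −0.75 ln(1 − 0.362667) = −0.75 ln(0.637333)
  = −0.75 × (-0.450463) = 0.337847 substitutions/site.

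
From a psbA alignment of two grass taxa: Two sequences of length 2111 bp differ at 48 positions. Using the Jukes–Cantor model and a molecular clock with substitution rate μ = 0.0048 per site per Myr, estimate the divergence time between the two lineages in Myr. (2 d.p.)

2.41

p = 48/2111 ≈ 0.022738.
d = −(3/4) ln(1 − 4p/3) = −0.75 ln(1 − 0.030317) = −0.75 ln(0.969683)
  = −0.75 × (-0.030786) = 0.023090 substitutions/site.
Under a molecular clock d = 2μt, so t = d/(2μ) = 0.023090 / (2 × 0.0048) = 2.41 Myr.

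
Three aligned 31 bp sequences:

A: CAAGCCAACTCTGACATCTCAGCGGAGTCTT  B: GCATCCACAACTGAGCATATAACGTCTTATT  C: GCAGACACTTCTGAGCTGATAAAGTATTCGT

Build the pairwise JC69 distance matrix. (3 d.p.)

d(A,B) = 0.985, d(A,C) = 0.777, d(B,C) = 0.422

A–B: 17/31 sites differ → p ≈ 0.548387, d = −0.75 ln(1 − 0.731183) = 0.985293 ≈ 0.985.
A–C: 15/31 sites differ → p ≈ 0.483871, d = −0.75 ln(1 − 0.645161) = 0.777068 ≈ 0.777.
B–C: 10/31 sites differ → p ≈ 0.322581, d = −0.75 ln(1 − 0.430108) = 0.421731 ≈ 0.422.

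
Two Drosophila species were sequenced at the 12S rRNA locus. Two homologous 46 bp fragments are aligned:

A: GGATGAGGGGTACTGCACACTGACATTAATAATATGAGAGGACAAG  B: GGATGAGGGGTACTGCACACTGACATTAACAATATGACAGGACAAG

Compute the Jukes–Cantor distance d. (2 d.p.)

0.04

The sequences differ at 2 of 46 sites (30, 38), so p = 2/46 ≈ 0.043478.
d = −(3/4) ln(1 − 4p/3) = −0.75 ln(1 − 0.057971) = −0.75 ln(0.942029)
  = −0.75 × (-0.059719) = 0.044789 substitutions/site.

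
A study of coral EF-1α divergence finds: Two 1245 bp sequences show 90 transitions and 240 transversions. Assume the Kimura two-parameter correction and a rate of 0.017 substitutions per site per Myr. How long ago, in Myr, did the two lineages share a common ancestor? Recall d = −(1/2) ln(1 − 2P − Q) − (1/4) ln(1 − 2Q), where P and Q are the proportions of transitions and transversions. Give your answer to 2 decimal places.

P = 90/1245 ≈ 0.072289 and Q = 240/1245 ≈ 0.192771.
Under the Kimura two-parameter model, d = −½ ln(1 − 2P − Q) − ¼ ln(1 − 2Q).
1 − 2P − Q = 0.662651, giving −½ ln(0.662651) = 0.205753.
1 − 2Q = 0.614458, giving −¼ ln(0.614458) = 0.121754.
d = 0.205753 + 0.121754 = 0.327507.
Under a molecular clock d = 2μt, so t = d/(2μ) = 0.327507 / (2 × 0.017) = 9.63 Myr.

9.63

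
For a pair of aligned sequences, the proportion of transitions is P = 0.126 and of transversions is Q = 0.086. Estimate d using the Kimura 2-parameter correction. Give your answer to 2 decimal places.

Under the Kimura two-parameter model, d = −½ ln(1 − 2P − Q) − ¼ ln(1 − 2Q).
1 − 2P − Q = 0.662, giving −½ ln(0.662) = 0.206245.
1 − 2Q = 0.828, giving −¼ ln(0.828) = 0.047186.
d = 0.206245 + 0.047186 = 0.253431.

0.25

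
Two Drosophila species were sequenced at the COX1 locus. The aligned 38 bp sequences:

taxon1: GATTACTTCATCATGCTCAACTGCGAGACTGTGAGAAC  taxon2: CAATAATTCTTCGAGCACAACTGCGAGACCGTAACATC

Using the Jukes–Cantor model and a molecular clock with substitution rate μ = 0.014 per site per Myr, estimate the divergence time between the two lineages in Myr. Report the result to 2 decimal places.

The sequences differ at 11 of 38 sites, so p = 11/38 ≈ 0.289474.
d = −(3/4) ln(1 − 4p/3) = −0.75 ln(1 − 0.385965) = −0.75 ln(0.614035)
  = −0.75 × (-0.487703) = 0.365777 substitutions/site.
Under a molecular clock d = 2μt, so t = d/(2μ) = 0.365777 / (2 × 0.014) = 13.06 Myr.

13.06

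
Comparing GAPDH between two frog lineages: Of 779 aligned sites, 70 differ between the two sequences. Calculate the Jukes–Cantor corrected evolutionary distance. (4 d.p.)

0.0957

p = 70/779 ≈ 0.089859.
d = −(3/4) ln(1 − 4p/3) = −0.75 ln(1 − 0.119812) = −0.75 ln(0.880188)
  = −0.75 × (-0.127620) = 0.095715 substitutions/site.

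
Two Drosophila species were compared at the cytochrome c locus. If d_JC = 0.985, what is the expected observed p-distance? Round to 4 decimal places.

0.5483

p = (3/4)(1 − e^(−4d/3)) = 0.75 × (1 − e^(-1.313333)) = 0.75 × (1 − 0.268922) = 0.548309.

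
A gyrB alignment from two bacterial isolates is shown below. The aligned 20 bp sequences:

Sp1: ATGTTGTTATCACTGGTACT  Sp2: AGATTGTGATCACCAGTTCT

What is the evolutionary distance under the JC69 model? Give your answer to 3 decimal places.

0.383

The sequences differ at 6 of 20 sites (2, 3, 8, 14, 15, 18), so p = 6/20 = 0.3.
d = −(3/4) ln(1 − 4p/3) = −0.75 ln(1 − 0.4) = −0.75 ln(0.6)
  = −0.75 × (-0.510826) = 0.383120 substitutions/site.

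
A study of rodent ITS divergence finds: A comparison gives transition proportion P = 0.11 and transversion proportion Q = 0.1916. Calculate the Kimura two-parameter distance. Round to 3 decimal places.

Under the Kimura two-parameter model, d = −½ ln(1 − 2P − Q) − ¼ ln(1 − 2Q).
1 − 2P − Q = 0.5884, giving −½ ln(0.5884) = 0.265174.
1 − 2Q = 0.6168, giving −¼ ln(0.6168) = 0.120803.
d = 0.265174 + 0.120803 = 0.385977.

0.386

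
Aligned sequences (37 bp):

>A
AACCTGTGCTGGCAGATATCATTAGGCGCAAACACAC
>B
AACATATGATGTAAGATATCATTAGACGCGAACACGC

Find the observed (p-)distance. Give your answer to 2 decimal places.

0.22

The sequences differ at 8 of 37 positions (sites 4, 6, 9, 12, 13, 26, 30, 36).
p = 8/37 = 0.216216… ≈ 0.22 (to 2 d.p.).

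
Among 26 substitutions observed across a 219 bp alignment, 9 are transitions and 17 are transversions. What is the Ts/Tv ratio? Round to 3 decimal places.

0.529

R = 9/17 = 0.529411… ≈ 0.529 (to 3 d.p.).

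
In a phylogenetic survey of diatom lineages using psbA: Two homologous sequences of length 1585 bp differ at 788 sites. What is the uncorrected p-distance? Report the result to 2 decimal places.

p = 788/1585 = 0.497160… ≈ 0.50 (to 2 d.p.).

0.50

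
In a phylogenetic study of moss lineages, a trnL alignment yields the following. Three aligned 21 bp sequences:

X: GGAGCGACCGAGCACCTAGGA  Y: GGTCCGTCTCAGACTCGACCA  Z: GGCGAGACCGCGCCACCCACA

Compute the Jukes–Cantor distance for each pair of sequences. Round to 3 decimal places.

d(X,Y) = 0.899, d(X,Z) = 0.635, d(Y,Z) = 1.076

X–Y: 11/21 sites differ → p ≈ 0.52381, d = −0.75 ln(1 − 0.698413) = 0.899023 ≈ 0.899.
X–Z: 9/21 sites differ → p ≈ 0.428571, d = −0.75 ln(1 − 0.571428) = 0.635472 ≈ 0.635.
Y–Z: 12/21 sites differ → p ≈ 0.571429, d = −0.75 ln(1 − 0.761905) = 1.076314 ≈ 1.076.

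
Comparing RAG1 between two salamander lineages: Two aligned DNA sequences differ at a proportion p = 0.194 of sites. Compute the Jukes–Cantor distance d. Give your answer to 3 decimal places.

d = −(3/4) ln(1 − 4p/3) = −0.75 ln(1 − 0.258667) = −0.75 ln(0.741333)
  = −0.75 × (-0.299305) = 0.224479 substitutions/site.

0.224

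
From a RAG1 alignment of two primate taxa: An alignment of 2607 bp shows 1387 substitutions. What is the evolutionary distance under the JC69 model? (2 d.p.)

p = 1387/2607 ≈ 0.532029.
d = −(3/4) ln(1 − 4p/3) = −0.75 ln(1 − 0.709372) = −0.75 ln(0.290628)
  = −0.75 × (-1.235711) = 0.926783 substitutions/site.

0.93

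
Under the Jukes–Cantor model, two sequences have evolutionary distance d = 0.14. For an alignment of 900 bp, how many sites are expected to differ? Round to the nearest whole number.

115

Invert JC69: p = (3/4)(1 − e^(−4d/3)) = 0.75 × (1 − e^(-0.186667)) = 0.75 × (1 − 0.829720) = 0.127710.
Expected differing sites = pL ≈ 0.127710 × 900 = 114.939 ≈ 115.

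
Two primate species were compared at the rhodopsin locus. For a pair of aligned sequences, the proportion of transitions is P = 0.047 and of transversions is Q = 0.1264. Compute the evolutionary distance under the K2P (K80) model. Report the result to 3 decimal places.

0.197

Under the Kimura two-parameter model, d = −½ ln(1 − 2P − Q) − ¼ ln(1 − 2Q).
1 − 2P − Q = 0.7796, giving −½ ln(0.7796) = 0.124487.
1 − 2Q = 0.7472, giving −¼ ln(0.7472) = 0.072856.
d = 0.124487 + 0.072856 = 0.197343.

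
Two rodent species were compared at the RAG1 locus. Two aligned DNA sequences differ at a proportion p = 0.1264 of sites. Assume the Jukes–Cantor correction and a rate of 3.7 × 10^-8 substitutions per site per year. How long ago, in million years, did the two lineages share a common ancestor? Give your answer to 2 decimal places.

1.87

d = −(3/4) ln(1 − 4p/3) = −0.75 ln(1 − 0.168533) = −0.75 ln(0.831467)
  = −0.75 × (-0.184564) = 0.138423 substitutions/site.
Under a molecular clock d = 2μt, so t = d/(2μ) = 0.138423 / (2 × 3.7 × 10^-8) = 1.87 million years.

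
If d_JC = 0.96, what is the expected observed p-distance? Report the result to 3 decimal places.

0.541

p = (3/4)(1 − e^(−4d/3)) = 0.75 × (1 − e^(-1.28)) = 0.75 × (1 − 0.278037) = 0.541472.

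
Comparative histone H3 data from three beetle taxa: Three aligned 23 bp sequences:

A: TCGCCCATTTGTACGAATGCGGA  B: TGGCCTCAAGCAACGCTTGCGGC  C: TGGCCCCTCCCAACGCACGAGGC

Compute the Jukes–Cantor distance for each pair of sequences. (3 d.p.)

d(A,B) = 0.761, d(A,C) = 0.650, d(B,C) = 0.390

A–B: 11/23 sites differ → p ≈ 0.478261, d = −0.75 ln(1 − 0.637681) = 0.761423 ≈ 0.761.
A–C: 10/23 sites differ → p ≈ 0.434783, d = −0.75 ln(1 − 0.579711) = 0.650110 ≈ 0.650.
B–C: 7/23 sites differ → p ≈ 0.304348, d = −0.75 ln(1 − 0.405797) = 0.390401 ≈ 0.390.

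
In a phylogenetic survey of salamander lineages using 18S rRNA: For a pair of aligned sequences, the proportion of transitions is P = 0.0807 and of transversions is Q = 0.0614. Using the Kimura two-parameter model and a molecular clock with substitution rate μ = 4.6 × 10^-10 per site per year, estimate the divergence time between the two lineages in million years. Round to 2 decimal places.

172.59

Under the Kimura two-parameter model, d = −½ ln(1 − 2P − Q) − ¼ ln(1 − 2Q).
1 − 2P − Q = 0.7772, giving −½ ln(0.7772) = 0.126029.
1 − 2Q = 0.8772, giving −¼ ln(0.8772) = 0.032755.
d = 0.126029 + 0.032755 = 0.158784.
Under a molecular clock d = 2μt, so t = d/(2μ) = 0.158784 / (2 × 4.6 × 10^-10) = 172.59 million years.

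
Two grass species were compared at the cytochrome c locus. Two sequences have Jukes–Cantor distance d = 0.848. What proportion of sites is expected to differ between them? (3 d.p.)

p = (3/4)(1 − e^(−4d/3)) = 0.75 × (1 − e^(-1.130667)) = 0.75 × (1 − 0.322818) = 0.507887.

0.508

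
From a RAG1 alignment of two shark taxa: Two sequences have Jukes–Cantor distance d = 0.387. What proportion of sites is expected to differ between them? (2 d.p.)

p = (3/4)(1 − e^(−4d/3)) = 0.75 × (1 − e^(-0.516)) = 0.75 × (1 − 0.596903) = 0.302323.

0.30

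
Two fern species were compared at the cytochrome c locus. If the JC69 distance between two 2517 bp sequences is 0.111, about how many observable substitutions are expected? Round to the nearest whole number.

Invert JC69: p = (3/4)(1 − e^(−4d/3)) = 0.75 × (1 − e^(-0.148)) = 0.75 × (1 − 0.862431) = 0.103177.
Expected differing sites = pL ≈ 0.103177 × 2517 = 259.696509 ≈ 260.

260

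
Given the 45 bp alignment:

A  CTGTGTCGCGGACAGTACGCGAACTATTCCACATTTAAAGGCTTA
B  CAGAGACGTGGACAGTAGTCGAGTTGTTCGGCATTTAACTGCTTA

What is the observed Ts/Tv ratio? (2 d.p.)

0.63

Transitions are A↔G and C↔T; transversions are all other mismatches.
Transitions: 5. Transversions: 8.
R = 5/8 = 0.625 ≈ 0.63 (to 2 d.p.).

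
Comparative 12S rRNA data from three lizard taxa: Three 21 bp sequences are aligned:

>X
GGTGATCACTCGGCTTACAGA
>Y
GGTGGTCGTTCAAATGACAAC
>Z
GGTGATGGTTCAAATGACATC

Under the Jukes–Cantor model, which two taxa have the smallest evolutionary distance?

X–Y: 9/21 differ, p = 0.429, d = 0.635.
X–Z: 9/21 differ, p = 0.429, d = 0.635.
Y–Z: 3/21 differ, p = 0.143, d = 0.158.
The smallest distance is between Y and Z.

Y and Z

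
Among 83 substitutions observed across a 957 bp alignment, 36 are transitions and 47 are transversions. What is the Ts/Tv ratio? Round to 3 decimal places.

0.766

R = 36/47 = 0.765957… ≈ 0.766 (to 3 d.p.).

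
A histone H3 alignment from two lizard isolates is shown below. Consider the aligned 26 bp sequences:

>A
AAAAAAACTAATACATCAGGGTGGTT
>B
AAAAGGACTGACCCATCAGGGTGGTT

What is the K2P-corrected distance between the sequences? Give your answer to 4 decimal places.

0.2325

Of 26 sites, 4 differences are transitions and 1 are transversions, so P = 4/26 ≈ 0.153846 and Q = 1/26 ≈ 0.038462.
Under the Kimura two-parameter model, d = −½ ln(1 − 2P − Q) − ¼ ln(1 − 2Q).
1 − 2P − Q = 0.653846, giving −½ ln(0.653846) = 0.212442.
1 − 2Q = 0.923076, giving −¼ ln(0.923076) = 0.020011.
d = 0.212442 + 0.020011 = 0.232453.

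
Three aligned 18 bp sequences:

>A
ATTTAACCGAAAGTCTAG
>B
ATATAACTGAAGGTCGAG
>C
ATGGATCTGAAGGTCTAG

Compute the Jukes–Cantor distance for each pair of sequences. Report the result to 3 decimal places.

d(A,B) = 0.264, d(A,C) = 0.347, d(B,C) = 0.264

A–B: 4/18 sites differ → p ≈ 0.222222, d = −0.75 ln(1 − 0.296296) = 0.263548 ≈ 0.264.
A–C: 5/18 sites differ → p ≈ 0.277778, d = −0.75 ln(1 − 0.370371) = 0.346968 ≈ 0.347.
B–C: 4/18 sites differ → p ≈ 0.222222, d = −0.75 ln(1 − 0.296296) = 0.263548 ≈ 0.264.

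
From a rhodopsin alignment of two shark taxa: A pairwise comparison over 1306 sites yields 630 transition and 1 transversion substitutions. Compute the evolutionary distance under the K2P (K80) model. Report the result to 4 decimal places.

P = 630/1306 ≈ 0.482389 and Q = 1/1306 ≈ 0.000766.
Under the Kimura two-parameter model, d = −½ ln(1 − 2P − Q) − ¼ ln(1 − 2Q).
1 − 2P − Q = 0.034456, giving −½ ln(0.034456) = 1.684036.
1 − 2Q = 0.998468, giving −¼ ln(0.998468) = 0.000383.
d = 1.684036 + 0.000383 = 1.684419.

1.6844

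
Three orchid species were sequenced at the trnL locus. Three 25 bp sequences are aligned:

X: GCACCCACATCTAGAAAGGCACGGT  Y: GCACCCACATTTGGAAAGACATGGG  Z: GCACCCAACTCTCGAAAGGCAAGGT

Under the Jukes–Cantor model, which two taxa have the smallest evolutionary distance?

X and Z

X–Y: 5/25 differ, p = 0.200, d = 0.233.
X–Z: 4/25 differ, p = 0.160, d = 0.180.
Y–Z: 7/25 differ, p = 0.280, d = 0.351.
The smallest distance is between X and Z.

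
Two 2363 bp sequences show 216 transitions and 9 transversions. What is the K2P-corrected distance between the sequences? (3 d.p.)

0.105

P = 216/2363 ≈ 0.091409 and Q = 9/2363 ≈ 0.003809.
Under the Kimura two-parameter model, d = −½ ln(1 − 2P − Q) − ¼ ln(1 − 2Q).
1 − 2P − Q = 0.813373, giving −½ ln(0.813373) = 0.103283.
1 − 2Q = 0.992382, giving −¼ ln(0.992382) = 0.001912.
d = 0.103283 + 0.001912 = 0.105195.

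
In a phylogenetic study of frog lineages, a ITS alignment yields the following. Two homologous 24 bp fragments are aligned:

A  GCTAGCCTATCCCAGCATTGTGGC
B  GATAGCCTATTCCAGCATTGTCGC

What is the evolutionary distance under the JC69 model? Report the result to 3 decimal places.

The sequences differ at 3 of 24 sites (2, 11, 22), so p = 3/24 = 0.125.
d = −(3/4) ln(1 − 4p/3) = −0.75 ln(1 − 0.166667) = −0.75 ln(0.833333)
  = −0.75 × (-0.182322) = 0.136742 substitutions/site.

0.137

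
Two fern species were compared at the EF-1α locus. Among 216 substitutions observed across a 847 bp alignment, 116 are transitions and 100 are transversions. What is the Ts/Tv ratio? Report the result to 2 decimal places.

1.16

R = 116/100 = 1.16.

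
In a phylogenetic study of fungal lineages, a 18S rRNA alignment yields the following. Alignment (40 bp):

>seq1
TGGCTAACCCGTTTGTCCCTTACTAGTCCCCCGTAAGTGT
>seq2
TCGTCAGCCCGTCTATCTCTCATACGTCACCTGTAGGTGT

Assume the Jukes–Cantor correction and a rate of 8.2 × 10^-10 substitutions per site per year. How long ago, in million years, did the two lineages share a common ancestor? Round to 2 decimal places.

287.47

The sequences differ at 14 of 40 sites, so p = 14/40 = 0.35.
d = −(3/4) ln(1 − 4p/3) = −0.75 ln(1 − 0.466667) = −0.75 ln(0.533333)
  = −0.75 × (-0.628609) = 0.471457 substitutions/site.
Under a molecular clock d = 2μt, so t = d/(2μ) = 0.471457 / (2 × 8.2 × 10^-10) = 287.47 million years.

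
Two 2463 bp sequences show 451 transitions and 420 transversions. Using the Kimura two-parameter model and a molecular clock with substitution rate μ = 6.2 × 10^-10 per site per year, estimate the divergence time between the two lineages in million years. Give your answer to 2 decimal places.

P = 451/2463 ≈ 0.18311 and Q = 420/2463 ≈ 0.170524.
Under the Kimura two-parameter model, d = −½ ln(1 − 2P − Q) − ¼ ln(1 − 2Q).
1 − 2P − Q = 0.463256, giving −½ ln(0.463256) = 0.384738.
1 − 2Q = 0.658952, giving −¼ ln(0.658952) = 0.104276.
d = 0.384738 + 0.104276 = 0.489014.
Under a molecular clock d = 2μt, so t = d/(2μ) = 0.489014 / (2 × 6.2 × 10^-10) = 394.37 million years.

394.37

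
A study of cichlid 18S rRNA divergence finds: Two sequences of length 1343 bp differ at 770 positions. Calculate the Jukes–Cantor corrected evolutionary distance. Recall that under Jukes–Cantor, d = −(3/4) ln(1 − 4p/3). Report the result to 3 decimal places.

1.084

p = 770/1343 ≈ 0.573343.
d = −(3/4) ln(1 − 4p/3) = −0.75 ln(1 − 0.764457) = −0.75 ln(0.235543)
  = −0.75 × (-1.445862) = 1.084397 substitutions/site.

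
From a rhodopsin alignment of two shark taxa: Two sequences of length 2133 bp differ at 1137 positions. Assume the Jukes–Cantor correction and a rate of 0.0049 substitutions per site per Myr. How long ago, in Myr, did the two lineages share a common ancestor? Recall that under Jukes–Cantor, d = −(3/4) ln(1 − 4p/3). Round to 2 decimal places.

94.93

p = 1137/2133 ≈ 0.533052.
d = −(3/4) ln(1 − 4p/3) = −0.75 ln(1 − 0.710736) = −0.75 ln(0.289264)
  = −0.75 × (-1.240416) = 0.930312 substitutions/site.
Under a molecular clock d = 2μt, so t = d/(2μ) = 0.930312 / (2 × 0.0049) = 94.93 Myr.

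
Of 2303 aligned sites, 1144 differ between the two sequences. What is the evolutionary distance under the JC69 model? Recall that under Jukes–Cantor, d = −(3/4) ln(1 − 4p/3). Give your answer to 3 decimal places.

p = 1144/2303 ≈ 0.496743.
d = −(3/4) ln(1 − 4p/3) = −0.75 ln(1 − 0.662324) = −0.75 ln(0.337676)
  = −0.75 × (-1.085668) = 0.814251 substitutions/site.

0.814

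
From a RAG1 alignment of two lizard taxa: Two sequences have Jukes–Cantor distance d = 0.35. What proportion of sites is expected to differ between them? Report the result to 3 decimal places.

p = (3/4)(1 − e^(−4d/3)) = 0.75 × (1 − e^(-0.466667)) = 0.75 × (1 − 0.627089) = 0.279683.

0.280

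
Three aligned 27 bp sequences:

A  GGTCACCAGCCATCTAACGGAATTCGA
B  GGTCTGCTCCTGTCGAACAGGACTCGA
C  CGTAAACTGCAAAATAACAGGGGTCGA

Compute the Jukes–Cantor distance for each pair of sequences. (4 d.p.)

d(A,B) = 0.5107, d(A,C) = 0.5876, d(B,C) = 0.6735

A–B: 10/27 sites differ → p ≈ 0.37037, d = −0.75 ln(1 − 0.493827) = 0.510658 ≈ 0.5107.
A–C: 11/27 sites differ → p ≈ 0.407407, d = −0.75 ln(1 − 0.543209) = 0.587647 ≈ 0.5876.
B–C: 12/27 sites differ → p ≈ 0.444444, d = −0.75 ln(1 − 0.592592) = 0.673455 ≈ 0.6735.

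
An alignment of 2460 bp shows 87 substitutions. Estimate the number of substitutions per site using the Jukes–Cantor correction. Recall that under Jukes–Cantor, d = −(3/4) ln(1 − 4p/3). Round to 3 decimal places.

0.036

p = 87/2460 ≈ 0.035366.
d = −(3/4) ln(1 − 4p/3) = −0.75 ln(1 − 0.047155) = −0.75 ln(0.952845)
  = −0.75 × (-0.048303) = 0.036227 substitutions/site.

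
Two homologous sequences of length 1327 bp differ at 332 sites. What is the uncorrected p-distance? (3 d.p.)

0.250

p = 332/1327 = 0.250188… ≈ 0.250 (to 3 d.p.).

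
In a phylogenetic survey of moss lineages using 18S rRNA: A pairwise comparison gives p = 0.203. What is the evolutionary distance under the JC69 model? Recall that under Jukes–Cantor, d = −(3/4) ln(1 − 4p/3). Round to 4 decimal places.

d = −(3/4) ln(1 − 4p/3) = −0.75 ln(1 − 0.270667) = −0.75 ln(0.729333)
  = −0.75 × (-0.315625) = 0.236719 substitutions/site.

0.2367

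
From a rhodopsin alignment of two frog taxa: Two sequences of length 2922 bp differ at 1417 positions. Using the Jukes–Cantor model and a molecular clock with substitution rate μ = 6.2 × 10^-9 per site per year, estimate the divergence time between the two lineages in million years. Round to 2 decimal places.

p = 1417/2922 ≈ 0.484942.
d = −(3/4) ln(1 − 4p/3) = −0.75 ln(1 − 0.646589) = −0.75 ln(0.353411)
  = −0.75 × (-1.040124) = 0.780093 substitutions/site.
Under a molecular clock d = 2μt, so t = d/(2μ) = 0.780093 / (2 × 6.2 × 10^-9) = 62.91 million years.

62.91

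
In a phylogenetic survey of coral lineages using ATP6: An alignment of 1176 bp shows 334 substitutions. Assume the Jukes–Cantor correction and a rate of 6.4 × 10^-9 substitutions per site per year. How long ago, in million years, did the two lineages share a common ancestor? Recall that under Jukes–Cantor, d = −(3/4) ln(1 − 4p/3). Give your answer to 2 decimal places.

p = 334/1176 ≈ 0.284014.
d = −(3/4) ln(1 − 4p/3) = −0.75 ln(1 − 0.378685) = −0.75 ln(0.621315)
  = −0.75 × (-0.475917) = 0.356938 substitutions/site.
Under a molecular clock d = 2μt, so t = d/(2μ) = 0.356938 / (2 × 6.4 × 10^-9) = 27.89 million years.

27.89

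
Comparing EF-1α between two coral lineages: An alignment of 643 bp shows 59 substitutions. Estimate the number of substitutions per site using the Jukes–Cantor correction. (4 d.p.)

0.0979

p = 59/643 ≈ 0.091757.
d = −(3/4) ln(1 − 4p/3) = −0.75 ln(1 − 0.122343) = −0.75 ln(0.877657)
  = −0.75 × (-0.130499) = 0.097874 substitutions/site.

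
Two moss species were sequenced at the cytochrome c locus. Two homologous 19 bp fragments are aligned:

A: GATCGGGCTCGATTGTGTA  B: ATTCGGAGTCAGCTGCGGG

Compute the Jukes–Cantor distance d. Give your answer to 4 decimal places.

0.9074

The sequences differ at 10 of 19 sites (1, 2, 7, 8, 11, 12, 13, 16, 18, 19), so p = 10/19 ≈ 0.526316.
d = −(3/4) ln(1 − 4p/3) = −0.75 ln(1 − 0.701755) = −0.75 ln(0.298245)
  = −0.75 × (-1.209840) = 0.907380 substitutions/site.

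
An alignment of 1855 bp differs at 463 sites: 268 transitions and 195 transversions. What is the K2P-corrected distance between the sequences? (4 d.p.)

P = 268/1855 ≈ 0.144474 and Q = 195/1855 ≈ 0.105121.
Under the Kimura two-parameter model, d = −½ ln(1 − 2P − Q) − ¼ ln(1 − 2Q).
1 − 2P − Q = 0.605931, giving −½ ln(0.605931) = 0.250495.
1 − 2Q = 0.789758, giving −¼ ln(0.789758) = 0.059007.
d = 0.250495 + 0.059007 = 0.309502.

0.3095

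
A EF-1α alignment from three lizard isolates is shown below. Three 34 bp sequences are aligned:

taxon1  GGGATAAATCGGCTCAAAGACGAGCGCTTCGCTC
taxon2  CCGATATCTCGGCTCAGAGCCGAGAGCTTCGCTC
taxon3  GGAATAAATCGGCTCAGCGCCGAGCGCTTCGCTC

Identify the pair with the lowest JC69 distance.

taxon1–taxon2: 7/34 differ, p = 0.206, d = 0.241.
taxon1–taxon3: 4/34 differ, p = 0.118, d = 0.128.
taxon2–taxon3: 7/34 differ, p = 0.206, d = 0.241.
The smallest distance is between taxon1 and taxon3.

taxon1 and taxon3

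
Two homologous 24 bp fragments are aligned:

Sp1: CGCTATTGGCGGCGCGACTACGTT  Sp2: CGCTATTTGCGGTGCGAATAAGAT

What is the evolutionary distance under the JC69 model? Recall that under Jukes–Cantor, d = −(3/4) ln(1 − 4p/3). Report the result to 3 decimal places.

The sequences differ at 5 of 24 sites (8, 13, 18, 21, 23), so p = 5/24 ≈ 0.208333.
d = −(3/4) ln(1 − 4p/3) = −0.75 ln(1 − 0.277777) = −0.75 ln(0.722223)
  = −0.75 × (-0.325421) = 0.244066 substitutions/site.

0.244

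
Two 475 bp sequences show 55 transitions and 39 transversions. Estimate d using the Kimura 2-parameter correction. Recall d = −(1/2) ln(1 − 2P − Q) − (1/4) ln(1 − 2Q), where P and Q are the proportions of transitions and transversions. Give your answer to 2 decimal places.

0.23

P = 55/475 ≈ 0.115789 and Q = 39/475 ≈ 0.082105.
Under the Kimura two-parameter model, d = −½ ln(1 − 2P − Q) − ¼ ln(1 − 2Q).
1 − 2P − Q = 0.686317, giving −½ ln(0.686317) = 0.188208.
1 − 2Q = 0.83579, giving −¼ ln(0.83579) = 0.044844.
d = 0.188208 + 0.044844 = 0.233052.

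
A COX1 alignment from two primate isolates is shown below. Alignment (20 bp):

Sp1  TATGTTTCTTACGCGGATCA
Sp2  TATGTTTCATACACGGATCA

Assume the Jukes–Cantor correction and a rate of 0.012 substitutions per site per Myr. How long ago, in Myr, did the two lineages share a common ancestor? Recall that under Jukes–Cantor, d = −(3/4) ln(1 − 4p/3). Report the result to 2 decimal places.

The sequences differ at 2 of 20 sites (9, 13), so p = 2/20 = 0.1.
d = −(3/4) ln(1 − 4p/3) = −0.75 ln(1 − 0.133333) = −0.75 ln(0.866667)
  = −0.75 × (-0.143100) = 0.107325 substitutions/site.
Under a molecular clock d = 2μt, so t = d/(2μ) = 0.107325 / (2 × 0.012) = 4.47 Myr.

4.47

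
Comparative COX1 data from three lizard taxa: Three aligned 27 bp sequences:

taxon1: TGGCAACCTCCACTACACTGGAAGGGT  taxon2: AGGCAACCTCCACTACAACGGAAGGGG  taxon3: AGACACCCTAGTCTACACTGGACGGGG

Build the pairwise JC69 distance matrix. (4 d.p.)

taxon1–taxon2: 4/27 sites differ → p ≈ 0.148148, d = −0.75 ln(1 − 0.197531) = 0.165047 ≈ 0.1650.
taxon1–taxon3: 8/27 sites differ → p ≈ 0.296296, d = −0.75 ln(1 − 0.395061) = 0.376971 ≈ 0.3770.
taxon2–taxon3: 8/27 sites differ → p ≈ 0.296296, d = −0.75 ln(1 − 0.395061) = 0.376971 ≈ 0.3770.

d(taxon1,taxon2) = 0.1650, d(taxon1,taxon3) = 0.3770, d(taxon2,taxon3) = 0.3770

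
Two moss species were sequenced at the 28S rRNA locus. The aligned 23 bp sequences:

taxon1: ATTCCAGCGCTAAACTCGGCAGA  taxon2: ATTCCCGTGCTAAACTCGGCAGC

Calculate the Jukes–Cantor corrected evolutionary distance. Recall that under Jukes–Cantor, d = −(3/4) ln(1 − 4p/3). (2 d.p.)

0.14

The sequences differ at 3 of 23 sites (6, 8, 23), so p = 3/23 ≈ 0.130435.
d = −(3/4) ln(1 − 4p/3) = −0.75 ln(1 − 0.173913) = −0.75 ln(0.826087)
  = −0.75 × (-0.191055) = 0.143291 substitutions/site.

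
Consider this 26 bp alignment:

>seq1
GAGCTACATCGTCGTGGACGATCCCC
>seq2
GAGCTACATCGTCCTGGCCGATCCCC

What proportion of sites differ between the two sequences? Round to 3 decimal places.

The sequences differ at 2 of 26 positions (sites 14, 18).
p = 2/26 = 0.076923… ≈ 0.077 (to 3 d.p.).

0.077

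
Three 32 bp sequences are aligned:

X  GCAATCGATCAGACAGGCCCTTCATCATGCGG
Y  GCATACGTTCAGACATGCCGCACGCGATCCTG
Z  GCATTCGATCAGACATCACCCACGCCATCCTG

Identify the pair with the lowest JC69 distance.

Y and Z

X–Y: 12/32 differ, p = 0.375, d = 0.520.
X–Z: 10/32 differ, p = 0.313, d = 0.404.
Y–Z: 6/32 differ, p = 0.188, d = 0.216.
The smallest distance is between Y and Z.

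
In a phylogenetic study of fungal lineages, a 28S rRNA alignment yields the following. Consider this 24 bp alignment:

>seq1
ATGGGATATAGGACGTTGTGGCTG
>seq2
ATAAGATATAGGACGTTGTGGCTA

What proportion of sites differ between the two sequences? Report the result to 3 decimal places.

The sequences differ at 3 of 24 positions (sites 3, 4, 24).
p = 3/24 = 0.125.

0.125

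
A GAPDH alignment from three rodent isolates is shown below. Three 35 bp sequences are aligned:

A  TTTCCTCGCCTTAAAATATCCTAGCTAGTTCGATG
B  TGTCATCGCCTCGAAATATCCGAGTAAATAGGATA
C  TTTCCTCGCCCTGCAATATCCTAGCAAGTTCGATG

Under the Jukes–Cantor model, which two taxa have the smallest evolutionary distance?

A and C

A–B: 11/35 differ, p = 0.314, d = 0.407.
A–C: 4/35 differ, p = 0.114, d = 0.124.
B–C: 11/35 differ, p = 0.314, d = 0.407.
The smallest distance is between A and C.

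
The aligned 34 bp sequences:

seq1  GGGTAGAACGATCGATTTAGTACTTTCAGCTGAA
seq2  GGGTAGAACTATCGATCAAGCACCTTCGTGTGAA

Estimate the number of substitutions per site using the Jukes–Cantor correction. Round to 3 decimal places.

The sequences differ at 8 of 34 sites (10, 17, 18, 21, 24, 28, 29, 30), so p = 8/34 ≈ 0.235294.
d = −(3/4) ln(1 − 4p/3) = −0.75 ln(1 − 0.313725) = −0.75 ln(0.686275)
  = −0.75 × (-0.376477) = 0.282358 substitutions/site.

0.282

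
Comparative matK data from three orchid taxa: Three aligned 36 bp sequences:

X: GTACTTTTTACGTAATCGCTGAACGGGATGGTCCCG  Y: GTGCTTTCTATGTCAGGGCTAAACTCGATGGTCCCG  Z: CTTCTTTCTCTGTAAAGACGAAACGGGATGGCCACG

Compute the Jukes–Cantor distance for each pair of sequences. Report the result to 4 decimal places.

d(X,Y) = 0.3041, d(X,Z) = 0.4408, d(Y,Z) = 0.3924

X–Y: 9/36 sites differ → p = 0.25, d = −0.75 ln(1 − 0.333333) = 0.304098 ≈ 0.3041.
X–Z: 12/36 sites differ → p ≈ 0.333333, d = −0.75 ln(1 − 0.444444) = 0.440839 ≈ 0.4408.
Y–Z: 11/36 sites differ → p ≈ 0.305556, d = −0.75 ln(1 − 0.407408) = 0.392437 ≈ 0.3924.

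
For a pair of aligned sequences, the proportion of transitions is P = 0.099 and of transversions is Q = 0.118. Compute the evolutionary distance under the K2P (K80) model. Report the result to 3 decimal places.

0.257

Under the Kimura two-parameter model, d = −½ ln(1 − 2P − Q) − ¼ ln(1 − 2Q).
1 − 2P − Q = 0.684, giving −½ ln(0.684) = 0.189899.
1 − 2Q = 0.764, giving −¼ ln(0.764) = 0.067297.
d = 0.189899 + 0.067297 = 0.257196.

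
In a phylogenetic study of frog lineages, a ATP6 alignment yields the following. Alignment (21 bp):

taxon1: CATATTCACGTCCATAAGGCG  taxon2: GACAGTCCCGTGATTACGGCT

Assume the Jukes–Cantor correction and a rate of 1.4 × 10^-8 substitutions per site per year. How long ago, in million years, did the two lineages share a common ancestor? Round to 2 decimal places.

22.70

The sequences differ at 9 of 21 sites (1, 3, 5, 8, 12, 13, 14, 17, 21), so p = 9/21 ≈ 0.428571.
d = −(3/4) ln(1 − 4p/3) = −0.75 ln(1 − 0.571428) = −0.75 ln(0.428572)
  = −0.75 × (-0.847297) = 0.635473 substitutions/site.
Under a molecular clock d = 2μt, so t = d/(2μ) = 0.635473 / (2 × 1.4 × 10^-8) = 22.70 million years.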